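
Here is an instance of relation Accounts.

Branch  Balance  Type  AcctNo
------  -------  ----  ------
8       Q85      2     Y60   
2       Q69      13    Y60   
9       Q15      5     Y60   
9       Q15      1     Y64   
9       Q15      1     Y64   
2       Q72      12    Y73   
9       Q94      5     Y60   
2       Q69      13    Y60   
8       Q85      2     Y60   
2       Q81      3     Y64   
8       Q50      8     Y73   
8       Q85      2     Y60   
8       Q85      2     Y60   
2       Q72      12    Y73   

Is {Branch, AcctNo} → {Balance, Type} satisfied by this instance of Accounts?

No

(Branch=8, AcctNo=Y60): 4 rows → {Balance,Type} = (Q85, 2), (Q85, 2), (Q85, 2), (Q85, 2) ✓
(Branch=2, AcctNo=Y60): 2 rows → {Balance,Type} = (Q69, 13), (Q69, 13) ✓
(Branch=9, AcctNo=Y60): 2 rows → {Balance,Type} takes values {(Q15, 5), (Q94, 5)} — violation
(Branch=9, AcctNo=Y64): 2 rows → {Balance,Type} = (Q15, 1), (Q15, 1) ✓
(Branch=2, AcctNo=Y73): 2 rows → {Balance,Type} = (Q72, 12), (Q72, 12) ✓
(Branch=2, AcctNo=Y64): 1 row → {Balance,Type} = (Q81, 3) ✓
(Branch=8, AcctNo=Y73): 1 row → {Balance,Type} = (Q50, 8) ✓
Two rows agree on {Branch, AcctNo} but differ on {Balance, Type}, so {Branch, AcctNo} → {Balance, Type} does not hold.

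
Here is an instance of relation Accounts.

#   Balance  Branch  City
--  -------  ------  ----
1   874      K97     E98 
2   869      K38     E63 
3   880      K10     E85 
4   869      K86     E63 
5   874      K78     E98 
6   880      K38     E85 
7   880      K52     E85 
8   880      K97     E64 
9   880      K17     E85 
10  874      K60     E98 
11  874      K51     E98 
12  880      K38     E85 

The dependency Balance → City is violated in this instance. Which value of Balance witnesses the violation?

880

Balance=874: rows 1, 5, 10, 11 → City = E98, E98, E98, E98 ✓
Balance=869: rows 2, 4 → City = E63, E63 ✓
Balance=880: rows 3, 6, 7, 8, 9, 12 → City takes values {E85, E64} — violation
The only Balance value with inconsistent City is Balance=880.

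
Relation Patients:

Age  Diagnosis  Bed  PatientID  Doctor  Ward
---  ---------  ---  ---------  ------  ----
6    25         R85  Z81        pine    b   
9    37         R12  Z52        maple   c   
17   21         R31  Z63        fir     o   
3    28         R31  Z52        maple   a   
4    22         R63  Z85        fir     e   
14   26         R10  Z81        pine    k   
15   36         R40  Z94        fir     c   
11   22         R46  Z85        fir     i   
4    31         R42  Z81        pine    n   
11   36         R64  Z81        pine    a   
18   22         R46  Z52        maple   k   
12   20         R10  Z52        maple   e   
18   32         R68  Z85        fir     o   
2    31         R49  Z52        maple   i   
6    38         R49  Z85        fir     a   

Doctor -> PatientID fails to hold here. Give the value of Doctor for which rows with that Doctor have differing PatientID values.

fir

Doctor=pine: 4 rows → PatientID = Z81, Z81, Z81, Z81 ✓
Doctor=maple: 5 rows → PatientID = Z52, Z52, Z52, Z52, Z52 ✓
Doctor=fir: 6 rows → PatientID takes values {Z63, Z85, Z94} — violation
The only Doctor value with inconsistent PatientID is Doctor=fir.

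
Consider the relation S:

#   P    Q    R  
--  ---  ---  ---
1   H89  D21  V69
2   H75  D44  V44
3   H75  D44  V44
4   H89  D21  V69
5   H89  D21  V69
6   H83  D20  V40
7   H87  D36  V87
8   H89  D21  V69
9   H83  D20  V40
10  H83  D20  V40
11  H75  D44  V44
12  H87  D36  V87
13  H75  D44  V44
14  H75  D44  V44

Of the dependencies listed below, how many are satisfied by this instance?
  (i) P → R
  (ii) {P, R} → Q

2

(i) P → R: every LHS value maps to a single RHS value — holds.
(ii) {P, R} → Q: every LHS value maps to a single RHS value — holds.
2 of the 2 dependencies hold.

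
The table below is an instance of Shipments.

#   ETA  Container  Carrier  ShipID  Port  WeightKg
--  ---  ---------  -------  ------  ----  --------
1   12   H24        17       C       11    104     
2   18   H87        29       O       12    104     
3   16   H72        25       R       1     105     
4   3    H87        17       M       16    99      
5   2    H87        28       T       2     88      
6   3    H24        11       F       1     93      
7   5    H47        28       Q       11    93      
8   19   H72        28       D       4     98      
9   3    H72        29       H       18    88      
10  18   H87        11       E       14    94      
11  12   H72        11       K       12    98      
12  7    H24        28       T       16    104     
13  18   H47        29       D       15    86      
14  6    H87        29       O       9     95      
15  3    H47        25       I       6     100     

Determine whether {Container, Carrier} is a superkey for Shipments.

No

Rows 2 and 14 have the same {Container, Carrier} value (Container=H87, Carrier=29) but are distinct tuples, so {Container, Carrier} does not determine every attribute — not a superkey.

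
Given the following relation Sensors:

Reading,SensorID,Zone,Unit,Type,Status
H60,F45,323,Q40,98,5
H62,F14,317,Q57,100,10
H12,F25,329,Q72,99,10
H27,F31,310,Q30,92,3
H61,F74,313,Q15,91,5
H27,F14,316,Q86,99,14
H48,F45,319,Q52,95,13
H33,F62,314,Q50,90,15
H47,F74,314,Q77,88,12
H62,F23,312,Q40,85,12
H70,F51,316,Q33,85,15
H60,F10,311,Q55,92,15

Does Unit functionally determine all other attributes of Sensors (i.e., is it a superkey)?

No

Two distinct rows share Unit=Q40, so Unit does not determine every attribute — not a superkey.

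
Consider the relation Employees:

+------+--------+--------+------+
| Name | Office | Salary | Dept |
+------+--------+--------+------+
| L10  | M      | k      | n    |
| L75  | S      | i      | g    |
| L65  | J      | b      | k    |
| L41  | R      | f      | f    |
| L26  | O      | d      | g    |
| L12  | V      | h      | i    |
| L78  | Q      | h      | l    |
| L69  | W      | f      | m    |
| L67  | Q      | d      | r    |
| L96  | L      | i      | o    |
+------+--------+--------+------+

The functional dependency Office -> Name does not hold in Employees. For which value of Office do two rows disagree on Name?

Q

Office=M: 1 row → Name = L10 ✓
Office=S: 1 row → Name = L75 ✓
Office=J: 1 row → Name = L65 ✓
Office=R: 1 row → Name = L41 ✓
Office=O: 1 row → Name = L26 ✓
Office=V: 1 row → Name = L12 ✓
Office=Q: 2 rows → Name takes values {L78, L67} — violation
Office=W: 1 row → Name = L69 ✓
Office=L: 1 row → Name = L96 ✓
The only Office value with inconsistent Name is Office=Q.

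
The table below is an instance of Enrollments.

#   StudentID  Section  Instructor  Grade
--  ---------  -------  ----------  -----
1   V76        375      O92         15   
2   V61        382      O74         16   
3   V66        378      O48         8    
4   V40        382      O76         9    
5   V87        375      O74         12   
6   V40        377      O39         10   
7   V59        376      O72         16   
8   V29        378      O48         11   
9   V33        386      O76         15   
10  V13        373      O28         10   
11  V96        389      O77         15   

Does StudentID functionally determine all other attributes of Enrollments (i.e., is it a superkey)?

Rows 4 and 6 have the same StudentID value StudentID=V40 but are distinct tuples, so StudentID does not determine every attribute — not a superkey.

No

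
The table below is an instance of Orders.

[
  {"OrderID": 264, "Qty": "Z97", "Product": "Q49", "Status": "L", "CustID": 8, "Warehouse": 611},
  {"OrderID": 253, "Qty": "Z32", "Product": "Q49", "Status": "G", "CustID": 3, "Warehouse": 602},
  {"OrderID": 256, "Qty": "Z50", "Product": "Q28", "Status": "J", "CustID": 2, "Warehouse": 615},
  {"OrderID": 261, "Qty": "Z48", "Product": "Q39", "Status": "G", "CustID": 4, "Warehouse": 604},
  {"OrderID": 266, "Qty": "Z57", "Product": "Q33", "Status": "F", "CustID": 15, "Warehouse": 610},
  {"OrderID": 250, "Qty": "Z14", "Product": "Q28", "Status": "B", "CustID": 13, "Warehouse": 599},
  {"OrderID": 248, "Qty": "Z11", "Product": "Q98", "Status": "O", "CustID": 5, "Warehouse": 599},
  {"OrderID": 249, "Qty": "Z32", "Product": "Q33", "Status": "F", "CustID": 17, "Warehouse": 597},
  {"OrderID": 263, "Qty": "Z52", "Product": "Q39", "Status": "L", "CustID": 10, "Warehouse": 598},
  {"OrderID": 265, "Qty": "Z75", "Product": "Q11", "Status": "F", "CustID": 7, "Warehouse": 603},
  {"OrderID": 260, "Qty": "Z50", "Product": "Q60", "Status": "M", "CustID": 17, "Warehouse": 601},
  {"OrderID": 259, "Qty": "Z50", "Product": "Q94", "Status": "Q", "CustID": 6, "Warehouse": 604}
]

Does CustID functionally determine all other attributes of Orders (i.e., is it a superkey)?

No

Two distinct rows share CustID=17, so CustID does not determine every attribute — not a superkey.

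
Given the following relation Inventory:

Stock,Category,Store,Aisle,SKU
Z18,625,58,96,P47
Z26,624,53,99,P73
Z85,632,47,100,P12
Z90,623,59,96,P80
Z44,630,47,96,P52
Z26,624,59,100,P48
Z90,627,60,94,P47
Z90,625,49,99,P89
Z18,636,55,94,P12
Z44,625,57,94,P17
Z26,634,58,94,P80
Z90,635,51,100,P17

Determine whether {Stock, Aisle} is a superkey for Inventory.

Yes

All 12 rows have distinct {Stock, Aisle} values, so {Stock, Aisle} → (all attributes) holds and {Stock, Aisle} is a superkey.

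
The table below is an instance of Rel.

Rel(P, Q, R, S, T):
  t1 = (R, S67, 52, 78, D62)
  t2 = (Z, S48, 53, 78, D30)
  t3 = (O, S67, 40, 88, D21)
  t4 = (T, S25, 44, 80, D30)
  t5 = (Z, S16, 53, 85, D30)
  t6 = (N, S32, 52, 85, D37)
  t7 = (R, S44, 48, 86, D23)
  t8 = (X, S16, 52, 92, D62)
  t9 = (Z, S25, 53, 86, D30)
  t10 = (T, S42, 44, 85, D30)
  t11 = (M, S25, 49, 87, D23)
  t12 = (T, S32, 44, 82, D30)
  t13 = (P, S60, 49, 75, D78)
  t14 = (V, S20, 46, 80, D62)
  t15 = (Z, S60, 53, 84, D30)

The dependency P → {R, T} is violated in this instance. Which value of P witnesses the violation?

R

P=R: rows 1, 7 → {R,T} takes values {(52, D62), (48, D23)} — violation
P=Z: rows 2, 5, 9, 15 → {R,T} = (53, D30), (53, D30), (53, D30), (53, D30) ✓
P=O: row 3 → {R,T} = (40, D21) ✓
P=T: rows 4, 10, 12 → {R,T} = (44, D30), (44, D30), (44, D30) ✓
P=N: row 6 → {R,T} = (52, D37) ✓
P=X: row 8 → {R,T} = (52, D62) ✓
P=M: row 11 → {R,T} = (49, D23) ✓
P=P: row 13 → {R,T} = (49, D78) ✓
P=V: row 14 → {R,T} = (46, D62) ✓
The only P value with inconsistent RHS is P=R.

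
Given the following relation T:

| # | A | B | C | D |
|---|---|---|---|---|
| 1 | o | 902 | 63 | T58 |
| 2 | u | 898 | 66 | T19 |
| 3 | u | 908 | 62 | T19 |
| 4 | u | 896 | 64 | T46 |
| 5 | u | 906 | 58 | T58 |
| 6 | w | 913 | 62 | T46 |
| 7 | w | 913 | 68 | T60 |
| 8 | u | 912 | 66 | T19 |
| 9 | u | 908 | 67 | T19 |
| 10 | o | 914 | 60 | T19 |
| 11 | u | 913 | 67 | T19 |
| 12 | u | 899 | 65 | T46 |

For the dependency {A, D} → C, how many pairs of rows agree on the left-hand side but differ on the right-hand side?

9

(A=u, D=T19): violating pairs (2,3), (2,9), (2,11), (3,8), (3,9), (3,11), (8,9), (8,11) — 8 pairs.
(A=u, D=T46): violating pairs (4,12) — 1 pair.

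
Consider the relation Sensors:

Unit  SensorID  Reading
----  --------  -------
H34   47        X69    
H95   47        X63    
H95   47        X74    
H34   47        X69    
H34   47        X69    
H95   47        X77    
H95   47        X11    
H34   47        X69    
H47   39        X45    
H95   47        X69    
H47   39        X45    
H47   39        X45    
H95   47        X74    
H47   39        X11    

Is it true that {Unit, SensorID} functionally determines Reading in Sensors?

(Unit=H34, SensorID=47): 4 rows → Reading = X69, X69, X69, X69 ✓
(Unit=H95, SensorID=47): 6 rows → Reading takes values {X63, X74, X77, X11, X69} — violation
(Unit=H47, SensorID=39): 4 rows → Reading takes values {X45, X11} — violation
Two rows agree on {Unit, SensorID} but differ on Reading, so {Unit, SensorID} -> Reading does not hold.

No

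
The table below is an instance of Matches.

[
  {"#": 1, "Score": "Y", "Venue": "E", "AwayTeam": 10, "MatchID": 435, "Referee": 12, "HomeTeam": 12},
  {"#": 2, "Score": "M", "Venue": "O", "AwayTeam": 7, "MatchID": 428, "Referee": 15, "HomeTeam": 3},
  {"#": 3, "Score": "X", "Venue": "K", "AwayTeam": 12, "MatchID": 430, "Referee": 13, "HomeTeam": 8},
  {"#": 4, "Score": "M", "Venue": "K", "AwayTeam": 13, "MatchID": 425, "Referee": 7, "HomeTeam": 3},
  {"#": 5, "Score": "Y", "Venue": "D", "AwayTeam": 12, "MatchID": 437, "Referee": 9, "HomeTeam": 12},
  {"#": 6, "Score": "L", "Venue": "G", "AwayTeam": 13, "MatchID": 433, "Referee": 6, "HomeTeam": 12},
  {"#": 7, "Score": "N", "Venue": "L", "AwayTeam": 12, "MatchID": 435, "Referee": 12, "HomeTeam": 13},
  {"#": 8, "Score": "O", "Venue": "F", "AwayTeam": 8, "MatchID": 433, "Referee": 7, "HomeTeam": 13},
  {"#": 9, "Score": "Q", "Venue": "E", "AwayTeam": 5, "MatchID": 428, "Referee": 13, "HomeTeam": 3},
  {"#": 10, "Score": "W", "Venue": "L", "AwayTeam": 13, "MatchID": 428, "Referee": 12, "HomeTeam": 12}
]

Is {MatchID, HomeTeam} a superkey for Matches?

Rows 2 and 9 have the same {MatchID, HomeTeam} value (MatchID=428, HomeTeam=3) but are distinct tuples, so {MatchID, HomeTeam} does not determine every attribute — not a superkey.

No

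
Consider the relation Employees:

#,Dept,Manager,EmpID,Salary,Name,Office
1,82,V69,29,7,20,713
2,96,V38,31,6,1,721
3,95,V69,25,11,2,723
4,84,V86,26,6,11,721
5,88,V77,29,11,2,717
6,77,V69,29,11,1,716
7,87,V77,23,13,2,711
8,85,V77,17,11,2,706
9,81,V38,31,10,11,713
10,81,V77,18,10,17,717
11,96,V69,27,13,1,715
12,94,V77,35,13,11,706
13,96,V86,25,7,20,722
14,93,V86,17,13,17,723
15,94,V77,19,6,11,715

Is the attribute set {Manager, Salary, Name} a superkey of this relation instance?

No

Rows 5 and 8 have the same {Manager, Salary, Name} value (Manager=V77, Salary=11, Name=2) but are distinct tuples, so {Manager, Salary, Name} does not determine every attribute — not a superkey.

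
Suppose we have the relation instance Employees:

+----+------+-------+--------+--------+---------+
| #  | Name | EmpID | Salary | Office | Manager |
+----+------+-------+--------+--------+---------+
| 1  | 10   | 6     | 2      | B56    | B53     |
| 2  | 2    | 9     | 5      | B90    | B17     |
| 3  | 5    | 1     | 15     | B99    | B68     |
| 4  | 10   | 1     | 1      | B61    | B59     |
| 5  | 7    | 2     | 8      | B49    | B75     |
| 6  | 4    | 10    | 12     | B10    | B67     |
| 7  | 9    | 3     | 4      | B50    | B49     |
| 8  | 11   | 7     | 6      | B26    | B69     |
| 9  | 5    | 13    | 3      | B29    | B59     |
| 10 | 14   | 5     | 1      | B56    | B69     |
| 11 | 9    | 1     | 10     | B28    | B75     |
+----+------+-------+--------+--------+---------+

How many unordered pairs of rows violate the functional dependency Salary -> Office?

1

Salary=1: violating pairs (4,10) — 1 pair.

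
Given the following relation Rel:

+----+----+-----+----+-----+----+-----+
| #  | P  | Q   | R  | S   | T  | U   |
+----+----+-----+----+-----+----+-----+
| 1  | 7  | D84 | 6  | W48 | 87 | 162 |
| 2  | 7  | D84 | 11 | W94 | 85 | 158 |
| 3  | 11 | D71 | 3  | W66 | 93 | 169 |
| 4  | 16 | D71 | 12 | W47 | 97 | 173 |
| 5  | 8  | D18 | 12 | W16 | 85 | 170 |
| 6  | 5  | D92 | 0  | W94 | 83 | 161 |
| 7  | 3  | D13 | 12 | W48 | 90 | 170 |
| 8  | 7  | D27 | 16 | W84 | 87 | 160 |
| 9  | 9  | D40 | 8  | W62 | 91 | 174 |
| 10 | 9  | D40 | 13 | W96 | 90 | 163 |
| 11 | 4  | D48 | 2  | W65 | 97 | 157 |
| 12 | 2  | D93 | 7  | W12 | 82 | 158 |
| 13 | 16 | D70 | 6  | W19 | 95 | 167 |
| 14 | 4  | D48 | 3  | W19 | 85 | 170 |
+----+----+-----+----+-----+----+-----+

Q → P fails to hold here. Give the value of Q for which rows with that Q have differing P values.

Q=D84: rows 1, 2 → P = 7, 7 ✓
Q=D71: rows 3, 4 → P takes values {11, 16} — violation
Q=D18: row 5 → P = 8 ✓
Q=D92: row 6 → P = 5 ✓
Q=D13: row 7 → P = 3 ✓
Q=D27: row 8 → P = 7 ✓
Q=D40: rows 9, 10 → P = 9, 9 ✓
Q=D48: rows 11, 14 → P = 4, 4 ✓
Q=D93: row 12 → P = 2 ✓
Q=D70: row 13 → P = 16 ✓
The only Q value with inconsistent P is Q=D71.

D71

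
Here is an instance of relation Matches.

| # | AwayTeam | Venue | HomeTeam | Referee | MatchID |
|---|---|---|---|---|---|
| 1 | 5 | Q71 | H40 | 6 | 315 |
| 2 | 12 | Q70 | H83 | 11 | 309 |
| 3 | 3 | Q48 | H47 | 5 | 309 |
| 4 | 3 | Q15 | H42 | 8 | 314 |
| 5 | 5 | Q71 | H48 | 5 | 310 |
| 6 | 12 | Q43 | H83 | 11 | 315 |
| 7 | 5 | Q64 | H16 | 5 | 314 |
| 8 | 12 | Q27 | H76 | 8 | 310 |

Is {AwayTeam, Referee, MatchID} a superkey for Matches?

Yes

All 8 rows have distinct {AwayTeam, Referee, MatchID} values, so {AwayTeam, Referee, MatchID} → (all attributes) holds and {AwayTeam, Referee, MatchID} is a superkey.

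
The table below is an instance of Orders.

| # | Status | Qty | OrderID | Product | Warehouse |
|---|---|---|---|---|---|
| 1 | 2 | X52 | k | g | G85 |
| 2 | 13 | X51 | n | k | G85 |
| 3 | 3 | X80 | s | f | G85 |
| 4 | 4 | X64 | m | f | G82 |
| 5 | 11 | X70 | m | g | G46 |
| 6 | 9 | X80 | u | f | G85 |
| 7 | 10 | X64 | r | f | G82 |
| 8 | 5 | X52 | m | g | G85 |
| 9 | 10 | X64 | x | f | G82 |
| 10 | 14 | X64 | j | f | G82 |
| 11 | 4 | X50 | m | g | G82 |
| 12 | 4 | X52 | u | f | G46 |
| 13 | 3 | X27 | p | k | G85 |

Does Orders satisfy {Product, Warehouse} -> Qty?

(Product=g, Warehouse=G85): rows 1, 8 → Qty = X52, X52 ✓
(Product=k, Warehouse=G85): rows 2, 13 → Qty takes values {X51, X27} — violation
(Product=f, Warehouse=G85): rows 3, 6 → Qty = X80, X80 ✓
(Product=f, Warehouse=G82): rows 4, 7, 9, 10 → Qty = X64, X64, X64, X64 ✓
(Product=g, Warehouse=G46): row 5 → Qty = X70 ✓
(Product=g, Warehouse=G82): row 11 → Qty = X50 ✓
(Product=f, Warehouse=G46): row 12 → Qty = X52 ✓
Two rows agree on {Product, Warehouse} but differ on Qty, so {Product, Warehouse} -> Qty does not hold.

No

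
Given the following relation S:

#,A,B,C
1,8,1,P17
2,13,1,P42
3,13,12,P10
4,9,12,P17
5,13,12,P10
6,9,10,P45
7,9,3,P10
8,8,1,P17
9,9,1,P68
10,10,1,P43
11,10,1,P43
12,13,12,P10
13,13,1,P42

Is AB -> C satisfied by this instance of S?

(A=8, B=1): rows 1, 8 → C = P17, P17 ✓
(A=13, B=1): rows 2, 13 → C = P42, P42 ✓
(A=13, B=12): rows 3, 5, 12 → C = P10, P10, P10 ✓
(A=9, B=12): row 4 → C = P17 ✓
(A=9, B=10): row 6 → C = P45 ✓
(A=9, B=3): row 7 → C = P10 ✓
(A=9, B=1): row 9 → C = P68 ✓
(A=10, B=1): rows 10, 11 → C = P43, P43 ✓
Every AB value is associated with a single C value, so AB -> C holds.

Yes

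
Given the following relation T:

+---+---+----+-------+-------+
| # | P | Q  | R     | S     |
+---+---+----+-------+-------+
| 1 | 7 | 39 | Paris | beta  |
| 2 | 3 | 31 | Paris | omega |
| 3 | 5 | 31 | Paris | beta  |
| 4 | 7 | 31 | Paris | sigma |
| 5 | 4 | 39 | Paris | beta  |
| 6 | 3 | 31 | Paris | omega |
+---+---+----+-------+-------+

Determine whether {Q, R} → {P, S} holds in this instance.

(Q=39, R=Paris): rows 1, 5 → {P,S} takes values {(7, beta), (4, beta)} — violation
(Q=31, R=Paris): rows 2, 3, 4, 6 → {P,S} takes values {(3, omega), (5, beta), (7, sigma)} — violation
Two rows agree on {Q, R} but differ on {P, S}, so {Q, R} → {P, S} does not hold.

No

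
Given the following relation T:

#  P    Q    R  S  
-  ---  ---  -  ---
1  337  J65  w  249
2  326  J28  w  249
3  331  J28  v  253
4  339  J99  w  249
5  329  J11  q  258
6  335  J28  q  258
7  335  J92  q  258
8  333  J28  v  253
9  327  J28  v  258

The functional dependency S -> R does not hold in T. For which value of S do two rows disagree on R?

S=249: rows 1, 2, 4 → R = w, w, w ✓
S=253: rows 3, 8 → R = v, v ✓
S=258: rows 5, 6, 7, 9 → R takes values {q, v} — violation
The only S value with inconsistent R is S=258.

258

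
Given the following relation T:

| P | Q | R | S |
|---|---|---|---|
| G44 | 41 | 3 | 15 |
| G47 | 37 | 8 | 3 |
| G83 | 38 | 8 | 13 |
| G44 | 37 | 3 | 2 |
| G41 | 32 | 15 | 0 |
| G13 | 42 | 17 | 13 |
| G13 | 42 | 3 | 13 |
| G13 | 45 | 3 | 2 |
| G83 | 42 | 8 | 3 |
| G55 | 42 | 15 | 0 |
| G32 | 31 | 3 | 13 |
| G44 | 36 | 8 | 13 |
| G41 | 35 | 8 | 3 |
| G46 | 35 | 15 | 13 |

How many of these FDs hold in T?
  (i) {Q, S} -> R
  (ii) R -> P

(i) {Q, S} -> R: (Q=42, S=13): 2 rows → R takes values {17, 3} — violation — fails.
(ii) R -> P: R=3: 5 rows → P takes values {G44, G13, G32} — violation; R=8: 5 rows → P takes values {G47, G83, G44, G41} — violation; R=15: 3 rows → P takes values {G41, G55, G46} — violation — fails.
None of the 2 dependencies hold.

0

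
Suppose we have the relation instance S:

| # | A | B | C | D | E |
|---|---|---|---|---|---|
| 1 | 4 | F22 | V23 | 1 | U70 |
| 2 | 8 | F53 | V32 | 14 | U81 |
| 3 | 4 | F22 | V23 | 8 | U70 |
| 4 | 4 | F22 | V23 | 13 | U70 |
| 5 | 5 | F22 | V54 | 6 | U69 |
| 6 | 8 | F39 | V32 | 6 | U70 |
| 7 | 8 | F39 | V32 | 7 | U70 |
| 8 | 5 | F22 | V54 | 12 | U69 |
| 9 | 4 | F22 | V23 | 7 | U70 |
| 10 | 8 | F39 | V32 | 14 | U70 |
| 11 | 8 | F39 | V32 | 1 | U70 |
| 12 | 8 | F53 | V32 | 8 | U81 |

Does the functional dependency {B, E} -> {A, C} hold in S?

(B=F22, E=U70): rows 1, 3, 4, 9 → {A,C} = (4, V23), (4, V23), (4, V23), (4, V23) ✓
(B=F53, E=U81): rows 2, 12 → {A,C} = (8, V32), (8, V32) ✓
(B=F22, E=U69): rows 5, 8 → {A,C} = (5, V54), (5, V54) ✓
(B=F39, E=U70): rows 6, 7, 10, 11 → {A,C} = (8, V32), (8, V32), (8, V32), (8, V32) ✓
Every {B, E} value is associated with a single {A, C} value, so {B, E} -> {A, C} holds.

Yes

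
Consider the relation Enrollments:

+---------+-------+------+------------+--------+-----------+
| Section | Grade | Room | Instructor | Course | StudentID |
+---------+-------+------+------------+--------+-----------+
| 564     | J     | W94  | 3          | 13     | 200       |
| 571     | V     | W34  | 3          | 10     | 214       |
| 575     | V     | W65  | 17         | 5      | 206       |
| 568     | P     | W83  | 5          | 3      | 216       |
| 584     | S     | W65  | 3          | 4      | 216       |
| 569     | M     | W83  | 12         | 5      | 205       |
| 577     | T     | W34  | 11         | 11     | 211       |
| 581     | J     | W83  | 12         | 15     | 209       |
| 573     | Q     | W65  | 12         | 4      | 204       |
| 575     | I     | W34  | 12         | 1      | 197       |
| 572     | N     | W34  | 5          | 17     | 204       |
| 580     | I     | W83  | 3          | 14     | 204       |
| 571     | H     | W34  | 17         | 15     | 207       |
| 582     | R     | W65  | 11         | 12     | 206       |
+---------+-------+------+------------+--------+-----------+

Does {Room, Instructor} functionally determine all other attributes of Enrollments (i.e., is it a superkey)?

No

Two distinct rows share (Room=W83, Instructor=12), so {Room, Instructor} does not determine every attribute — not a superkey.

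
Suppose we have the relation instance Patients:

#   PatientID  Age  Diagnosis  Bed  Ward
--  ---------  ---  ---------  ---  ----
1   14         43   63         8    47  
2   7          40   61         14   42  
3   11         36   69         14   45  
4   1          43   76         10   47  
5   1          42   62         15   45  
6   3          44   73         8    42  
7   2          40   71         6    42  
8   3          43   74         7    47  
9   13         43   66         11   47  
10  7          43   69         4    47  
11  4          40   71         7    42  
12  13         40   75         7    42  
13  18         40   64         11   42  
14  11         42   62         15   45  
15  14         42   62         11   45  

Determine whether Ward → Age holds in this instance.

Ward=47: rows 1, 4, 8, 9, 10 → Age = 43, 43, 43, 43, 43 ✓
Ward=42: rows 2, 6, 7, 11, 12, 13 → Age takes values {40, 44} — violation
Ward=45: rows 3, 5, 14, 15 → Age takes values {36, 42} — violation
Two rows agree on Ward but differ on Age, so Ward → Age does not hold.

No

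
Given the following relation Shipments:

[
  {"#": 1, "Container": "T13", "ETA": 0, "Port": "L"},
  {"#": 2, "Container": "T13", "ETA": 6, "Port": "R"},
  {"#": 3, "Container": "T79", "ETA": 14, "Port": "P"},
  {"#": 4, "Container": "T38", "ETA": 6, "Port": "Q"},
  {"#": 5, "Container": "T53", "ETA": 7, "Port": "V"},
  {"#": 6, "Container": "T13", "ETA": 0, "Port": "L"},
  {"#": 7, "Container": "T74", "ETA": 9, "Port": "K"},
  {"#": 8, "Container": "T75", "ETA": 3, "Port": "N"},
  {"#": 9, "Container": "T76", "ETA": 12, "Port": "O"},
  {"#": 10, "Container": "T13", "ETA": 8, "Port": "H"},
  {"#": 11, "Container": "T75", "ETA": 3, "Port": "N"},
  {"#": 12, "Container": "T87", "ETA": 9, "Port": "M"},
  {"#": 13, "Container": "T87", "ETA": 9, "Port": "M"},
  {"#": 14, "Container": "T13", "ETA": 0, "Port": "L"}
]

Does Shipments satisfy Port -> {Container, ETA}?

Port=L: rows 1, 6, 14 → {Container,ETA} = (T13, 0), (T13, 0), (T13, 0) ✓
Port=R: row 2 → {Container,ETA} = (T13, 6) ✓
Port=P: row 3 → {Container,ETA} = (T79, 14) ✓
Port=Q: row 4 → {Container,ETA} = (T38, 6) ✓
Port=V: row 5 → {Container,ETA} = (T53, 7) ✓
Port=K: row 7 → {Container,ETA} = (T74, 9) ✓
Port=N: rows 8, 11 → {Container,ETA} = (T75, 3), (T75, 3) ✓
Port=O: row 9 → {Container,ETA} = (T76, 12) ✓
Port=H: row 10 → {Container,ETA} = (T13, 8) ✓
Port=M: rows 12, 13 → {Container,ETA} = (T87, 9), (T87, 9) ✓
Every Port value is associated with a single {Container, ETA} value, so Port -> {Container, ETA} holds.

Yes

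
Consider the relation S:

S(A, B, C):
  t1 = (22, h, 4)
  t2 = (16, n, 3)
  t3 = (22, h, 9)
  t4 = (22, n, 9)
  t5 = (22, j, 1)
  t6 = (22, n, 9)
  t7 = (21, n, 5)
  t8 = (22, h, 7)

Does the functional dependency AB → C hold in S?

No

(A=22, B=h): rows 1, 3, 8 → C takes values {4, 9, 7} — violation
(A=16, B=n): row 2 → C = 3 ✓
(A=22, B=n): rows 4, 6 → C = 9, 9 ✓
(A=22, B=j): row 5 → C = 1 ✓
(A=21, B=n): row 7 → C = 5 ✓
Two rows agree on AB but differ on C, so AB → C does not hold.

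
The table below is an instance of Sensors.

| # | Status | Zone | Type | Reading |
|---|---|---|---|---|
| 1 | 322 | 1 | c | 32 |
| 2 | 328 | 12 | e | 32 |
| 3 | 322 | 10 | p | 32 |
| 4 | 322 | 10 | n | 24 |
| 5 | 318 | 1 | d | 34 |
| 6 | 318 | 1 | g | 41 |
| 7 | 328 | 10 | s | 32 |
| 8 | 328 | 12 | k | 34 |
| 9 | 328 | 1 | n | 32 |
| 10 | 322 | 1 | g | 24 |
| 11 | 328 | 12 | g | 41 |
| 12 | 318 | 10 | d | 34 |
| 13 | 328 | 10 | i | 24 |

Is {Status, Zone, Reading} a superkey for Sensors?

Yes

All 13 rows have distinct {Status, Zone, Reading} values, so {Status, Zone, Reading} → (all attributes) holds and {Status, Zone, Reading} is a superkey.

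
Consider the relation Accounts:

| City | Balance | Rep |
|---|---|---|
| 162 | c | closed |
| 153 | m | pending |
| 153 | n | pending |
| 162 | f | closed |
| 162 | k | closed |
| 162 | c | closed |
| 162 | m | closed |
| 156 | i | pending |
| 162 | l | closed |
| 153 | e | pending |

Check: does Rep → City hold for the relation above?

No

Rep=closed: 6 rows → City = 162, 162, 162, 162, 162, 162 ✓
Rep=pending: 4 rows → City takes values {153, 156} — violation
Two rows agree on Rep but differ on City, so Rep → City does not hold.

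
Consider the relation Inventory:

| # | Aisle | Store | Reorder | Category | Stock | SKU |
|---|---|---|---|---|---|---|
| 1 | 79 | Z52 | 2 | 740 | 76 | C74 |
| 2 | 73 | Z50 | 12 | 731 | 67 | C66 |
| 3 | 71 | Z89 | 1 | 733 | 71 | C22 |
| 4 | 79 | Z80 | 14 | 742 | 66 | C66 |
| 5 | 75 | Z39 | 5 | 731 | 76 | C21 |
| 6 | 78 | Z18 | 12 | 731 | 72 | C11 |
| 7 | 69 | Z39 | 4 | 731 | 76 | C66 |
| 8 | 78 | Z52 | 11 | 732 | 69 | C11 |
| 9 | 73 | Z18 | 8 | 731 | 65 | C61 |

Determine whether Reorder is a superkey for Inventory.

Rows 2 and 6 have the same Reorder value Reorder=12 but are distinct tuples, so Reorder does not determine every attribute — not a superkey.

No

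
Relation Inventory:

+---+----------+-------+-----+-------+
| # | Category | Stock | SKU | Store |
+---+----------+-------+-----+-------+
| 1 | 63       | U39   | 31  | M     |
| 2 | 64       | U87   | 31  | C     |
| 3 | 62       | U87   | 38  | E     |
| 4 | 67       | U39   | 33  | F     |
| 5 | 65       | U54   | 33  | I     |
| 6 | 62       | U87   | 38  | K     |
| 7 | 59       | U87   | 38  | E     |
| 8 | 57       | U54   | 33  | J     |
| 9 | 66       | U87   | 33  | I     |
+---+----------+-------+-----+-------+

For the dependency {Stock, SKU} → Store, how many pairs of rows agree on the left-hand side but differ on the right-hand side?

3

(Stock=U87, SKU=38): violating pairs (3,6), (6,7) — 2 pairs.
(Stock=U54, SKU=33): violating pairs (5,8) — 1 pair.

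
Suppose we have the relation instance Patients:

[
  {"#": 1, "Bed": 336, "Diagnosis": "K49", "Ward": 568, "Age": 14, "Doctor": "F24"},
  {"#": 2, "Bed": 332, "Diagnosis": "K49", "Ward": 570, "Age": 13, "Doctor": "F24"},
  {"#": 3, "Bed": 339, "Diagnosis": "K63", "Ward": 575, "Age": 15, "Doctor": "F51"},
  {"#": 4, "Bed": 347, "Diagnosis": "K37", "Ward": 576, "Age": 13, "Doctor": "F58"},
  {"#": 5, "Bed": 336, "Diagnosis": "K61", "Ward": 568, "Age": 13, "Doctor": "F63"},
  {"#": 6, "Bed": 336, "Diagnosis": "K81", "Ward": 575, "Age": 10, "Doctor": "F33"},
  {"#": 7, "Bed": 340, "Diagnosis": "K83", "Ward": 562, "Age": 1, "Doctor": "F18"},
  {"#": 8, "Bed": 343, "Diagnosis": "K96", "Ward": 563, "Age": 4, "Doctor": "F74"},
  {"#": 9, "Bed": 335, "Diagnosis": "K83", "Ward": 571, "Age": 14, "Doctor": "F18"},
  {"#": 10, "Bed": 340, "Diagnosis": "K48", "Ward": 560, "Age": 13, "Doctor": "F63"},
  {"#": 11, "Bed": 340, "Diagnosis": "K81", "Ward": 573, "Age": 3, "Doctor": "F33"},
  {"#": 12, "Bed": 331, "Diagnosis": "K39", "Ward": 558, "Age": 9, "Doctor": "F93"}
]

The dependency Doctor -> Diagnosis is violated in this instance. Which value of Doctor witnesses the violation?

F63

Doctor=F24: rows 1, 2 → Diagnosis = K49, K49 ✓
Doctor=F51: row 3 → Diagnosis = K63 ✓
Doctor=F58: row 4 → Diagnosis = K37 ✓
Doctor=F63: rows 5, 10 → Diagnosis takes values {K61, K48} — violation
Doctor=F33: rows 6, 11 → Diagnosis = K81, K81 ✓
Doctor=F18: rows 7, 9 → Diagnosis = K83, K83 ✓
Doctor=F74: row 8 → Diagnosis = K96 ✓
Doctor=F93: row 12 → Diagnosis = K39 ✓
The only Doctor value with inconsistent Diagnosis is Doctor=F63.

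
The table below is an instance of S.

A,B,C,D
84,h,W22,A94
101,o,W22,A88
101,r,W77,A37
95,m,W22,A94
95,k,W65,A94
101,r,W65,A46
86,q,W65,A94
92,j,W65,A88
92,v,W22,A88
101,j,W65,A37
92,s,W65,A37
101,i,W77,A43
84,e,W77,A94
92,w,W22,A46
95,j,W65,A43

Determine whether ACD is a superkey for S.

Yes

All 15 rows have distinct ACD values, so ACD → (all attributes) holds and ACD is a superkey.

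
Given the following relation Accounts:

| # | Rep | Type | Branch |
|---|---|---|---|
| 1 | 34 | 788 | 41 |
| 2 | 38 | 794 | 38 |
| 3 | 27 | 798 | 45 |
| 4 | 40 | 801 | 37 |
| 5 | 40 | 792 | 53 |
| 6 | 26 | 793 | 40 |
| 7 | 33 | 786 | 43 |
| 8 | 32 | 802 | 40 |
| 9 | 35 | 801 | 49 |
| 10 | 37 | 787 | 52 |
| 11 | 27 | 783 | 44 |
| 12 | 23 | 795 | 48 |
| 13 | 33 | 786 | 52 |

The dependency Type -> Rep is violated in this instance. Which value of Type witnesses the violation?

Type=788: row 1 → Rep = 34 ✓
Type=794: row 2 → Rep = 38 ✓
Type=798: row 3 → Rep = 27 ✓
Type=801: rows 4, 9 → Rep takes values {40, 35} — violation
Type=792: row 5 → Rep = 40 ✓
Type=793: row 6 → Rep = 26 ✓
Type=786: rows 7, 13 → Rep = 33, 33 ✓
Type=802: row 8 → Rep = 32 ✓
Type=787: row 10 → Rep = 37 ✓
Type=783: row 11 → Rep = 27 ✓
Type=795: row 12 → Rep = 23 ✓
The only Type value with inconsistent Rep is Type=801.

801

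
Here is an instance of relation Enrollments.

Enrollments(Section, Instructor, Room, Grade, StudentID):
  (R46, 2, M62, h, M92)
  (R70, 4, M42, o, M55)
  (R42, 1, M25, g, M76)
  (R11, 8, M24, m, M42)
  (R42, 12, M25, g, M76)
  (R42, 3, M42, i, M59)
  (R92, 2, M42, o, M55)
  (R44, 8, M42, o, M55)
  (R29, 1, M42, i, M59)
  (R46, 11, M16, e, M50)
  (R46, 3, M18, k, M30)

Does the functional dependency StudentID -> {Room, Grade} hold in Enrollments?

Yes

StudentID=M92: 1 row → {Room,Grade} = (M62, h) ✓
StudentID=M55: 3 rows → {Room,Grade} = (M42, o), (M42, o), (M42, o) ✓
StudentID=M76: 2 rows → {Room,Grade} = (M25, g), (M25, g) ✓
StudentID=M42: 1 row → {Room,Grade} = (M24, m) ✓
StudentID=M59: 2 rows → {Room,Grade} = (M42, i), (M42, i) ✓
StudentID=M50: 1 row → {Room,Grade} = (M16, e) ✓
StudentID=M30: 1 row → {Room,Grade} = (M18, k) ✓
Every StudentID value is associated with a single {Room, Grade} value, so StudentID -> {Room, Grade} holds.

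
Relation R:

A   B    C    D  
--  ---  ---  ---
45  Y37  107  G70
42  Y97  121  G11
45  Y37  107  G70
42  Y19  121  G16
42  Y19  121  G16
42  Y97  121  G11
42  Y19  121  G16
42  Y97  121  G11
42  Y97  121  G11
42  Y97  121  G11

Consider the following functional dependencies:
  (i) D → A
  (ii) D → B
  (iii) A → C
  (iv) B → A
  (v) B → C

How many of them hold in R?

(i) D → A: every LHS value maps to a single RHS value — holds.
(ii) D → B: every LHS value maps to a single RHS value — holds.
(iii) A → C: every LHS value maps to a single RHS value — holds.
(iv) B → A: every LHS value maps to a single RHS value — holds.
(v) B → C: every LHS value maps to a single RHS value — holds.
5 of the 5 dependencies hold.

5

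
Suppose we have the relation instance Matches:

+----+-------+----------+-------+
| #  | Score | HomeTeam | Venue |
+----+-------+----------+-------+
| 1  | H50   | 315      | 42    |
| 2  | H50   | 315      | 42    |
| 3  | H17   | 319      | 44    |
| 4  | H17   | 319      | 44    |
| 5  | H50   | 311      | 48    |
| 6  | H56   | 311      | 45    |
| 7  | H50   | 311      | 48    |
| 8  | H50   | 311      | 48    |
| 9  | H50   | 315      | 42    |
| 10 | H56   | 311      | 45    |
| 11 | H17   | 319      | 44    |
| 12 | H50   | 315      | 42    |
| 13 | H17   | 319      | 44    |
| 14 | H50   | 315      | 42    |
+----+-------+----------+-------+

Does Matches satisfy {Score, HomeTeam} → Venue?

(Score=H50, HomeTeam=315): rows 1, 2, 9, 12, 14 → Venue = 42, 42, 42, 42, 42 ✓
(Score=H17, HomeTeam=319): rows 3, 4, 11, 13 → Venue = 44, 44, 44, 44 ✓
(Score=H50, HomeTeam=311): rows 5, 7, 8 → Venue = 48, 48, 48 ✓
(Score=H56, HomeTeam=311): rows 6, 10 → Venue = 45, 45 ✓
Every {Score, HomeTeam} value is associated with a single Venue value, so {Score, HomeTeam} → Venue holds.

Yes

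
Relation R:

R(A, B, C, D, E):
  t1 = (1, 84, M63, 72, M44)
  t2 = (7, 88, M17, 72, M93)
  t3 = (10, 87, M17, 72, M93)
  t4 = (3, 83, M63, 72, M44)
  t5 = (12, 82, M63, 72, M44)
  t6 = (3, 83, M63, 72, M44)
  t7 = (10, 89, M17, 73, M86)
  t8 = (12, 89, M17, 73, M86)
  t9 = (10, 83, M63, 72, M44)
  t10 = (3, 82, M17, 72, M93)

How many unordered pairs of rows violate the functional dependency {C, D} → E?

(C=M63, D=72): all 5 rows agree on E — 0 pairs.
(C=M17, D=72): all 3 rows agree on E — 0 pairs.
(C=M17, D=73): all 2 rows agree on E — 0 pairs.

0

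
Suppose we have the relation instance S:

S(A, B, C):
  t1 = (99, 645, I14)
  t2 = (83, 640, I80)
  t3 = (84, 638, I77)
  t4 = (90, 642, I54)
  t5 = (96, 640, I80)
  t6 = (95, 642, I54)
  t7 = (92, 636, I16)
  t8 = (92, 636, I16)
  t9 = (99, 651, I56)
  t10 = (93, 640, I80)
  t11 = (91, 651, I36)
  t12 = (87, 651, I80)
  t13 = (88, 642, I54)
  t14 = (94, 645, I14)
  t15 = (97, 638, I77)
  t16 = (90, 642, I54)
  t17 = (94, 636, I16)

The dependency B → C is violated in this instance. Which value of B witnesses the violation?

651

B=645: rows 1, 14 → C = I14, I14 ✓
B=640: rows 2, 5, 10 → C = I80, I80, I80 ✓
B=638: rows 3, 15 → C = I77, I77 ✓
B=642: rows 4, 6, 13, 16 → C = I54, I54, I54, I54 ✓
B=636: rows 7, 8, 17 → C = I16, I16, I16 ✓
B=651: rows 9, 11, 12 → C takes values {I56, I36, I80} — violation
The only B value with inconsistent C is B=651.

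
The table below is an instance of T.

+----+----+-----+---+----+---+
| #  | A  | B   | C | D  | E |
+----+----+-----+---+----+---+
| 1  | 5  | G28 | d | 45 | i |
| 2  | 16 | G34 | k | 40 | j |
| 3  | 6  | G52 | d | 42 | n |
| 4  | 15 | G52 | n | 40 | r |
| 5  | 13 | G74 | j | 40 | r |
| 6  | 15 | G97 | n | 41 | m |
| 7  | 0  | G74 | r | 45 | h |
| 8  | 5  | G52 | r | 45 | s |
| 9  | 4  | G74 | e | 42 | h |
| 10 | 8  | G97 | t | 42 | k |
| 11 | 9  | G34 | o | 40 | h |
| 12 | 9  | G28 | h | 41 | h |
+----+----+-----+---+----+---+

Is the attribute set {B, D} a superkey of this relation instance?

No

Rows 2 and 11 have the same {B, D} value (B=G34, D=40) but are distinct tuples, so {B, D} does not determine every attribute — not a superkey.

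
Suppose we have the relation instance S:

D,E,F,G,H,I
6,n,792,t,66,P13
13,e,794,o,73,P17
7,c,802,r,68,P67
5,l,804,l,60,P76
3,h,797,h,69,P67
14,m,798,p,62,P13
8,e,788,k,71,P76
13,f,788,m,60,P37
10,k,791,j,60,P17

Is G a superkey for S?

Yes

All 9 rows have distinct G values, so G → (all attributes) holds and G is a superkey.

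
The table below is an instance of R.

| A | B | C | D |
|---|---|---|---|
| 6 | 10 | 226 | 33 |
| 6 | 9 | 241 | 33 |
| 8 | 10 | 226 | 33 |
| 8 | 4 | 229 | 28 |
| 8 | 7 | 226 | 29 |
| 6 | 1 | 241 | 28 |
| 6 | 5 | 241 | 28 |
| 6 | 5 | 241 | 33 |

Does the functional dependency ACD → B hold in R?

No

(A=6, C=226, D=33): 1 row → B = 10 ✓
(A=6, C=241, D=33): 2 rows → B takes values {9, 5} — violation
(A=8, C=226, D=33): 1 row → B = 10 ✓
(A=8, C=229, D=28): 1 row → B = 4 ✓
(A=8, C=226, D=29): 1 row → B = 7 ✓
(A=6, C=241, D=28): 2 rows → B takes values {1, 5} — violation
Two rows agree on ACD but differ on B, so ACD → B does not hold.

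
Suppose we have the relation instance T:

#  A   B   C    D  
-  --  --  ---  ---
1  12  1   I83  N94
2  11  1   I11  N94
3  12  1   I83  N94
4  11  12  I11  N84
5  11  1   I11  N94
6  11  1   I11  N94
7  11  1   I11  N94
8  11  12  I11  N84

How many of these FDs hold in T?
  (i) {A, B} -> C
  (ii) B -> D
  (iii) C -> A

(i) {A, B} -> C: every LHS value maps to a single RHS value — holds.
(ii) B -> D: every LHS value maps to a single RHS value — holds.
(iii) C -> A: every LHS value maps to a single RHS value — holds.
3 of the 3 dependencies hold.

3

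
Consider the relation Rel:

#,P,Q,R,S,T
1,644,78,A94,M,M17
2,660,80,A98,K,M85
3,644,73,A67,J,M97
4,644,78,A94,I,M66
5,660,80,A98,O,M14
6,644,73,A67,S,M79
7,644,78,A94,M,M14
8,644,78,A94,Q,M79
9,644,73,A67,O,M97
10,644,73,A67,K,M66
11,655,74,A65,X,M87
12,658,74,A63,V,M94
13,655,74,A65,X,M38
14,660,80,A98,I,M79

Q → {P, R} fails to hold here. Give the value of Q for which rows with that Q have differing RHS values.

Q=78: rows 1, 4, 7, 8 → {P,R} = (644, A94), (644, A94), (644, A94), (644, A94) ✓
Q=80: rows 2, 5, 14 → {P,R} = (660, A98), (660, A98), (660, A98) ✓
Q=73: rows 3, 6, 9, 10 → {P,R} = (644, A67), (644, A67), (644, A67), (644, A67) ✓
Q=74: rows 11, 12, 13 → {P,R} takes values {(655, A65), (658, A63)} — violation
The only Q value with inconsistent RHS is Q=74.

74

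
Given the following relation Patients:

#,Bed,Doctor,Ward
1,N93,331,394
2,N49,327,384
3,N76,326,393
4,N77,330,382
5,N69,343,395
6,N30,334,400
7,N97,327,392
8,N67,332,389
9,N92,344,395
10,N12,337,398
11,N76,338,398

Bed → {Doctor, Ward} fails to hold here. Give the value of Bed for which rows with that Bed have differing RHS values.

N76

Bed=N93: row 1 → {Doctor,Ward} = (331, 394) ✓
Bed=N49: row 2 → {Doctor,Ward} = (327, 384) ✓
Bed=N76: rows 3, 11 → {Doctor,Ward} takes values {(326, 393), (338, 398)} — violation
Bed=N77: row 4 → {Doctor,Ward} = (330, 382) ✓
Bed=N69: row 5 → {Doctor,Ward} = (343, 395) ✓
Bed=N30: row 6 → {Doctor,Ward} = (334, 400) ✓
Bed=N97: row 7 → {Doctor,Ward} = (327, 392) ✓
Bed=N67: row 8 → {Doctor,Ward} = (332, 389) ✓
Bed=N92: row 9 → {Doctor,Ward} = (344, 395) ✓
Bed=N12: row 10 → {Doctor,Ward} = (337, 398) ✓
The only Bed value with inconsistent RHS is Bed=N76.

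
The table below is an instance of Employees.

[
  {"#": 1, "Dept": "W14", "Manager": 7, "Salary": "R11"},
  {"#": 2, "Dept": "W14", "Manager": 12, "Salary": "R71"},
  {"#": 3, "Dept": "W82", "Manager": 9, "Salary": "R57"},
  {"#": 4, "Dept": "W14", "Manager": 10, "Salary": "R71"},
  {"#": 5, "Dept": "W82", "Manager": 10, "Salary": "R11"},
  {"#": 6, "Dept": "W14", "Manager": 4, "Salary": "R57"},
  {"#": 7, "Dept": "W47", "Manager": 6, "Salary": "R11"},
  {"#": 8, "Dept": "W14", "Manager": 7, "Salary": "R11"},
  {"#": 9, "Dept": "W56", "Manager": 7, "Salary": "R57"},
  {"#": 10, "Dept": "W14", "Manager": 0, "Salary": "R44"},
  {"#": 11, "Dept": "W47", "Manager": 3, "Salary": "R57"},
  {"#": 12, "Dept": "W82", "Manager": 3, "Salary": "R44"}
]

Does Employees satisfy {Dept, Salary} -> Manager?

No

(Dept=W14, Salary=R11): rows 1, 8 → Manager = 7, 7 ✓
(Dept=W14, Salary=R71): rows 2, 4 → Manager takes values {12, 10} — violation
(Dept=W82, Salary=R57): row 3 → Manager = 9 ✓
(Dept=W82, Salary=R11): row 5 → Manager = 10 ✓
(Dept=W14, Salary=R57): row 6 → Manager = 4 ✓
(Dept=W47, Salary=R11): row 7 → Manager = 6 ✓
(Dept=W56, Salary=R57): row 9 → Manager = 7 ✓
(Dept=W14, Salary=R44): row 10 → Manager = 0 ✓
(Dept=W47, Salary=R57): row 11 → Manager = 3 ✓
(Dept=W82, Salary=R44): row 12 → Manager = 3 ✓
Two rows agree on {Dept, Salary} but differ on Manager, so {Dept, Salary} -> Manager does not hold.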